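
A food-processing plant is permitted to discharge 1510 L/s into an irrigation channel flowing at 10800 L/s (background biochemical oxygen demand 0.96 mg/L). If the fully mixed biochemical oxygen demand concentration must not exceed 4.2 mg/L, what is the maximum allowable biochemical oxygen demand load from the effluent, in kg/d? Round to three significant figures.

3570 kg/d

Mass balance at the limit: 10800·0.9600 + 1510·Cₑ = 12310·4.2 → Cₑ = 27.37 mg/L.
1510 L/s = 1.510 m³/s. Load = 1.510 m³/s × 27.37 g/m³ × 86 400 s/d = 3571 kg/d.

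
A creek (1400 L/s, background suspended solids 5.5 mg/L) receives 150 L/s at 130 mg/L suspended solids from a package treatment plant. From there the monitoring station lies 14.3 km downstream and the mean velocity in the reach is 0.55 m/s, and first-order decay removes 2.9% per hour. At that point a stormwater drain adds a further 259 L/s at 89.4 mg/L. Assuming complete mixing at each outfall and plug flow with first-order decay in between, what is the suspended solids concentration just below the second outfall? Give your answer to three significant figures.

25.0 mg/L

Mixed concentration C = ΣQC/ΣQ = (1400·5.500 + 150.0·130.0) / 1550 = 27200/1550 = 17.55 mg/L; combined flow 1550 L/s.
Travel time t = 14.3·1000 / 0.55 = 26000 s = 7.222 h.
2.9%/h lost → k = −ln(1 − 0.029) = 0.02943 h⁻¹.
Applying C = C₀e^(−kt): 17.55 × 0.8085 = 14.19 mg/L.
At the second outfall, C = (1550·14.19 + 259.0·89.40) / (1550 + 259.0) = 24.96 mg/L.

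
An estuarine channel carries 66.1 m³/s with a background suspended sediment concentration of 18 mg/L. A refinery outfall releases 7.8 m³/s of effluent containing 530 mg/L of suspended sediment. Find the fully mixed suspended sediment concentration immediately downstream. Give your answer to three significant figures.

72.0 mg/L

Conservation of mass: C = (66.10·18.00 + 7.800·530.0) / 73.90 = 5324/73.90 = 72.04 mg/L.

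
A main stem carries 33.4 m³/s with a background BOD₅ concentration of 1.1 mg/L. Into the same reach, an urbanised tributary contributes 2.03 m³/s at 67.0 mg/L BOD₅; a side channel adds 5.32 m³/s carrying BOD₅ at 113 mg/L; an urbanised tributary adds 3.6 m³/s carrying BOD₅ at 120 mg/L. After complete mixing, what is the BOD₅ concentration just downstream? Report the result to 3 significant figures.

27.2 mg/L

After mixing, C = (33.40·1.100 + 2.030·67.00 + 5.320·113.0 + 3.600·120.0) / 44.35 = 1206/44.35 = 27.19 mg/L.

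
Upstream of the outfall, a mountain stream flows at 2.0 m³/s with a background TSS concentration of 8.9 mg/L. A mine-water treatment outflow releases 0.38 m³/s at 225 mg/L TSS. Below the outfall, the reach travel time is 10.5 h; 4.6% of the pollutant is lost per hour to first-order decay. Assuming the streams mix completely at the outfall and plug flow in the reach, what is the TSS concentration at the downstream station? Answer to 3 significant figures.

Flow-weighted average: C = (2.000·8.900 + 0.3800·225.0) / 2.380 = 103.3/2.380 = 43.40 mg/L.
4.6%/h lost → k = −ln(1 − 0.046) = 0.04709 h⁻¹.
After decay, C = 43.40 × e^(−kt) = 43.40 × 0.6099 = 26.47 mg/L.

26.5 mg/L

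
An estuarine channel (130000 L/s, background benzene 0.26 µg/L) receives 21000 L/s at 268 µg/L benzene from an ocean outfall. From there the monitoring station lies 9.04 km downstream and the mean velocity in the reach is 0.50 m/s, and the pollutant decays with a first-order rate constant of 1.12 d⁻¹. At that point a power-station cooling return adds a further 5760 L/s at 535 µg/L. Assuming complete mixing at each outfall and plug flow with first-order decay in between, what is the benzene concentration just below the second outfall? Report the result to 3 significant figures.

48.2 µg/L

Mixed concentration C = ΣQC/ΣQ = (130000·0.2600 + 21000·268.0) / 151000 = 5662000/151000 = 37.50 µg/L; combined flow 151000 L/s.
Travel time t = 9.04·1000 / 0.50 = 18080 s = 5.022 h.
Applying C = C₀e^(−kt): 37.50 × 0.7911 = 29.66 µg/L.
Second outfall: C = (151000·29.66 + 5760·535.0)/156800 = 48.23 µg/L.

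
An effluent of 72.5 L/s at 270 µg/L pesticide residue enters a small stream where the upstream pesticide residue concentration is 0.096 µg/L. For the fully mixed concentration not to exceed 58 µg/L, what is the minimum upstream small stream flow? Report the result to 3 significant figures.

Set C_mix = 58: (Q·0.09600 + 72.50·270.0) / (Q + 72.50) = 58
→ Q = 72.50·(270.0 − 58)/(58 − 0.09600) = 265.4 L/s.

265 L/s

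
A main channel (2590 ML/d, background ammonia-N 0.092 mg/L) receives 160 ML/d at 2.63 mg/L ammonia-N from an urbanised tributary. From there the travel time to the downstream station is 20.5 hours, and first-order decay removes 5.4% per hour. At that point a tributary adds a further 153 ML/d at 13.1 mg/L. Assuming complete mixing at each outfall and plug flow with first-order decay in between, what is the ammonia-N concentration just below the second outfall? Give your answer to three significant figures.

0.763 mg/L

After mixing, C = (2590·0.09200 + 160.0·2.630) / 2750 = 659.1/2750 = 0.2397 mg/L; combined flow 2750 ML/d.
5.4%/h lost → k = −ln(1 − 0.054) = 0.05551 h⁻¹.
Applying C = C₀e^(−kt): 0.2397 × 0.3205 = 0.07680 mg/L.
Second outfall: C = (2750·0.07680 + 153.0·13.10)/2903 = 0.7632 mg/L.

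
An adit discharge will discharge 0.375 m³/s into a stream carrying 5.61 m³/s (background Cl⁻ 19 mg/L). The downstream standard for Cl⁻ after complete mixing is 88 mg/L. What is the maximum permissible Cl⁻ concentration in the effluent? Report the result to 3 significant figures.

At the limit, (Qr·Cr + Qe·Cₑ)/(Qr + Qe) = 88:
Cₑ = (5.985·88 − 5.610·19.00) / 0.3750 = 1120 mg/L.

1120 mg/L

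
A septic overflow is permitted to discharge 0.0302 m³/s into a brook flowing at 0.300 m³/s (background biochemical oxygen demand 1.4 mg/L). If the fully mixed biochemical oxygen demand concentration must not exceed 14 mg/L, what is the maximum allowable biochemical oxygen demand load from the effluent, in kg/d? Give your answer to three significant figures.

363 kg/d

Mass balance at the limit: 0.3000·1.400 + 0.03020·Cₑ = 0.3302·14 → Cₑ = 139.2 mg/L.
Load = 0.03020 m³/s × 139.2 g/m³ × 86 400 s/d = 363.1 kg/d.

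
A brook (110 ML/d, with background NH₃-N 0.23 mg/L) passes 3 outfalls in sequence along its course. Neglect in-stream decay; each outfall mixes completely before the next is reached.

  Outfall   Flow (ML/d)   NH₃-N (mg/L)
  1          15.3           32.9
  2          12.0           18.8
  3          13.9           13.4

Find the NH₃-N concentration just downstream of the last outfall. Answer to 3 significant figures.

Outfall 1: combined Q = 125.3 ML/d; C = (110.0·0.2300 + 15.30·32.90)/125.3 = 4.219 mg/L.
Outfall 2: combined Q = 137.3 ML/d; C = (125.3·4.219 + 12.00·18.80)/137.3 = 5.494 mg/L.
Outfall 3: combined Q = 151.2 ML/d; C = (137.3·5.494 + 13.90·13.40)/151.2 = 6.220 mg/L.

6.22 mg/L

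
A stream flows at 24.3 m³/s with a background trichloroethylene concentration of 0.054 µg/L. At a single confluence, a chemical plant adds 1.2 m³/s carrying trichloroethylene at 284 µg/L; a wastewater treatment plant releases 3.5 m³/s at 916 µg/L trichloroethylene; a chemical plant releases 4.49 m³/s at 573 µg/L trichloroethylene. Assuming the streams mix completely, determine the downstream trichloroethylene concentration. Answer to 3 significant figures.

183 µg/L

Mixed concentration C = ΣQC/ΣQ = (24.30·0.05400 + 1.200·284.0 + 3.500·916.0 + 4.490·573.0) / 33.49 = 6121/33.49 = 182.8 µg/L.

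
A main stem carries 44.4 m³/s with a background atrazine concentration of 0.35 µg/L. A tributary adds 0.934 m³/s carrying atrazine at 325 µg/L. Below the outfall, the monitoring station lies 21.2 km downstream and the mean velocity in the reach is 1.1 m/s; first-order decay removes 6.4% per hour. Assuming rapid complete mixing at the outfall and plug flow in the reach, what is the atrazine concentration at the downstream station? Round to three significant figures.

After mixing, C = (44.40·0.3500 + 0.9340·325.0) / 45.33 = 319.1/45.33 = 7.039 µg/L.
Travel time t = 21.2·1000 / 1.1 = 19270 s = 5.354 h.
6.4%/h lost → k = −ln(1 − 0.064) = 0.06614 h⁻¹.
First-order decay: C = 7.039·exp(−k·t) = 7.039·0.7018 = 4.940 µg/L.

4.94 µg/L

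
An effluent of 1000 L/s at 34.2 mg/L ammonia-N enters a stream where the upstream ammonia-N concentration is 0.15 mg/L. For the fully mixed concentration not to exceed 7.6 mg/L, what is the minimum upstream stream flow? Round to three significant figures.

3570 L/s

Set C_mix = 7.6: (Q·0.1500 + 1000·34.20) / (Q + 1000) = 7.6
→ Q = 1000·(34.20 − 7.6)/(7.6 − 0.1500) = 3570 L/s.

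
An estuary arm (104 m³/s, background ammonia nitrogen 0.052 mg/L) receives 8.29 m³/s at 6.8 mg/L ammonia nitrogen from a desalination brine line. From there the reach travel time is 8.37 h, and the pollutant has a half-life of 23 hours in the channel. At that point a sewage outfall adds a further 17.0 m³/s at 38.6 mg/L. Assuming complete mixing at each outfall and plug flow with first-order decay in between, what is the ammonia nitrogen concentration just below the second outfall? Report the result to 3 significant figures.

After mixing, C = (104.0·0.05200 + 8.290·6.800) / 112.3 = 61.78/112.3 = 0.5502 mg/L; combined flow 112.3 m³/s.
Half-life 23 h → k = ln 2 / 23 = 0.03014 h⁻¹ = 0.7233 d⁻¹.
Applying C = C₀e^(−kt): 0.5502 × 0.7771 = 0.4275 mg/L.
Second outfall: C = (112.3·0.4275 + 17.00·38.60)/129.3 = 5.447 mg/L.

5.45 mg/L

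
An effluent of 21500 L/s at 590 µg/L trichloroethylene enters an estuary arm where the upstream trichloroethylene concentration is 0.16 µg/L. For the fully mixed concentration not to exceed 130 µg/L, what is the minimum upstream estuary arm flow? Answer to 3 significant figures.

76200 L/s

Set C_mix = 130: (Q·0.1600 + 21500·590.0) / (Q + 21500) = 130
→ Q = 21500·(590.0 − 130)/(130 − 0.1600) = 76170 L/s.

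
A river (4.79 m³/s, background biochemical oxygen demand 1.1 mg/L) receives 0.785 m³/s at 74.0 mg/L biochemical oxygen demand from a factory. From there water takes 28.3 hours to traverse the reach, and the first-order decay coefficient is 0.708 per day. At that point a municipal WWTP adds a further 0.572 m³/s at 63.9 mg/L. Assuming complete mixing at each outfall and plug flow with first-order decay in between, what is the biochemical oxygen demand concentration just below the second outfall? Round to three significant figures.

10.4 mg/L

Mixed concentration C = ΣQC/ΣQ = (4.790·1.100 + 0.7850·74.00) / 5.575 = 63.36/5.575 = 11.36 mg/L; combined flow 5.575 m³/s.
Decay over the reach: 11.36·exp(−kt) = 11.36·0.4339 = 4.932 mg/L.
At the second outfall, C = (5.575·4.932 + 0.5720·63.90) / (5.575 + 0.5720) = 10.42 mg/L.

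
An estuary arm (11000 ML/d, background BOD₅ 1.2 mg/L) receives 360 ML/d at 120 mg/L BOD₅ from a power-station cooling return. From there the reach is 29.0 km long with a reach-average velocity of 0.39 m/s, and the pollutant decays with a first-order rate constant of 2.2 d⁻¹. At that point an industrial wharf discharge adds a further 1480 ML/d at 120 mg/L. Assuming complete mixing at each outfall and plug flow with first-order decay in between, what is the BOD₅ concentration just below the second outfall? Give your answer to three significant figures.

14.5 mg/L

After mixing, C = (11000·1.200 + 360.0·120.0) / 11360 = 56400/11360 = 4.965 mg/L; combined flow 11360 ML/d.
Travel time t = 29.0·1000 / 0.39 = 74360 s = 20.66 h.
First-order decay: C = 4.965·exp(−k·t) = 4.965·0.1506 = 0.7475 mg/L.
Second outfall: C = (11360·0.7475 + 1480·120.0)/12840 = 14.49 mg/L.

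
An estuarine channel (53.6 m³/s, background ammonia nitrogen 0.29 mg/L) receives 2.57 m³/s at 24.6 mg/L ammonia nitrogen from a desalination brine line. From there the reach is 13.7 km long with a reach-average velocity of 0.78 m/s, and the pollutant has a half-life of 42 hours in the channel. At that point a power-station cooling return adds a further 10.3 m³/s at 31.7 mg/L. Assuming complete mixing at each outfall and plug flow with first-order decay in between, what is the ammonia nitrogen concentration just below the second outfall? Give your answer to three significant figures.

6.01 mg/L

After mixing, C = (53.60·0.2900 + 2.570·24.60) / 56.17 = 78.77/56.17 = 1.402 mg/L; combined flow 56.17 m³/s.
Travel time t = 13.7·1000 / 0.78 = 17560 s = 4.879 h.
Half-life 42 h → k = ln 2 / 42 = 0.01650 h⁻¹ = 0.3961 d⁻¹.
First-order decay: C = 1.402·exp(−k·t) = 1.402·0.9226 = 1.294 mg/L.
Second outfall: C = (56.17·1.294 + 10.30·31.70)/66.47 = 6.005 mg/L.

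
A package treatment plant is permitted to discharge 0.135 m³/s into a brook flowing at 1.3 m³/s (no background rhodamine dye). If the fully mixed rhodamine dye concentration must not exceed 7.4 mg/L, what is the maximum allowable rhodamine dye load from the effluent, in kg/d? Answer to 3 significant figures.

Mass balance at the limit: 1.300·0 + 0.1350·Cₑ = 1.435·7.4 → Cₑ = 78.66 mg/L.
Load = 0.1350 m³/s × 78.66 g/m³ × 86 400 s/d = 917.5 kg/d.

917 kg/d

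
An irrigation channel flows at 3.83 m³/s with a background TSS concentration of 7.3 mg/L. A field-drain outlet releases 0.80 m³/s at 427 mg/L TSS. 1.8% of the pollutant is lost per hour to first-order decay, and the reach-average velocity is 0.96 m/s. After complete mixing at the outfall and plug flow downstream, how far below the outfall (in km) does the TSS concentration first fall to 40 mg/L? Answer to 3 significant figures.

Conservation of mass: C = (3.830·7.300 + 0.8000·427.0) / 4.630 = 369.6/4.630 = 79.82 mg/L.
1.8%/h lost → k = −ln(1 − 0.018) = 0.01816 h⁻¹.
Set 79.82·exp(−k·t) = 40 → t = ln(79.82/40)/k = 136900 s = 38.04 h.
Distance = v·t = 0.96·136900 = 131500 m = 131.5 km.

131 km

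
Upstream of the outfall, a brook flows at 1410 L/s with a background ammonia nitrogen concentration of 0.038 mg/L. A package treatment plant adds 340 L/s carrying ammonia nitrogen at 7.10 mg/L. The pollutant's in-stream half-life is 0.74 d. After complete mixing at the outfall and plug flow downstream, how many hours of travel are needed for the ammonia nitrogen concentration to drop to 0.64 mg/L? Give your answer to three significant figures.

Mass balance: C = (1410·0.03800 + 340.0·7.100) / 1750 = 2468/1750 = 1.410 mg/L.
Half-life 0.74 d → k = ln 2 / 0.74 = 0.9367 d⁻¹.
1.410·exp(−k·t) = 0.64 → t = ln(1.410/0.64)/k = 72860 s = 20.24 h.

20.2 h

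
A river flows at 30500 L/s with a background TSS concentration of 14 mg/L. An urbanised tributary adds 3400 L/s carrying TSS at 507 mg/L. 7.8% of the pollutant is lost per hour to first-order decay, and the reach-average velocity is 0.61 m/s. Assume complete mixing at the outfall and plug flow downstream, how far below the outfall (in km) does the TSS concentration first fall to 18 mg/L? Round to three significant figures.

Conservation of mass: C = (30500·14.00 + 3400·507.0) / 33900 = 2151000/33900 = 63.45 mg/L.
7.8%/h lost → k = −ln(1 − 0.078) = 0.08121 h⁻¹.
Set 63.45·exp(−k·t) = 18 → t = ln(63.45/18)/k = 55850 s = 15.51 h.
Distance = v·t = 0.61·55850 = 34070 m = 34.07 km.

34.1 km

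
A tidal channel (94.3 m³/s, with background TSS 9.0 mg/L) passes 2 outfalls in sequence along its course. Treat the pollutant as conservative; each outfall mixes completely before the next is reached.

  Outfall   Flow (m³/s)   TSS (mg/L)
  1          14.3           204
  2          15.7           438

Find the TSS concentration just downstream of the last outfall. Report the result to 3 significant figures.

After outfall 1: Q = 94.30 + 14.30 = 108.6 m³/s; C = (94.30·9.000 + 14.30·204.0)/108.6 = 34.68 mg/L.
After outfall 2: Q = 108.6 + 15.70 = 124.3 m³/s; C = (108.6·34.68 + 15.70·438.0)/124.3 = 85.62 mg/L.

85.6 mg/L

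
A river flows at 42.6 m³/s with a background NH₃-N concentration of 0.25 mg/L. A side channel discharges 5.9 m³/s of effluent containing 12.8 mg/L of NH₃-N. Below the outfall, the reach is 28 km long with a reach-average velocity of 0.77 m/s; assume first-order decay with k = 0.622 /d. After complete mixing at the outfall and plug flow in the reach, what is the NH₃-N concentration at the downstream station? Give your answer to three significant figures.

1.37 mg/L

After mixing, C = (42.60·0.2500 + 5.900·12.80) / 48.50 = 86.17/48.50 = 1.777 mg/L.
Travel time t = 28·1000 / 0.77 = 36360 s = 10.10 h.
After decay, C = 1.777 × e^(−kt) = 1.777 × 0.7697 = 1.367 mg/L.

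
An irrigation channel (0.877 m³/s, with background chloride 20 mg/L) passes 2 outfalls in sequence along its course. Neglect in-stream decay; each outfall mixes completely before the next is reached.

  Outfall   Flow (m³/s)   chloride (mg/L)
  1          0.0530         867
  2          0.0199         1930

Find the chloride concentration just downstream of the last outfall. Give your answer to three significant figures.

107 mg/L

After outfall 1: Q = 0.8770 + 0.05300 = 0.9300 m³/s; C = (0.8770·20.00 + 0.05300·867.0)/0.9300 = 68.27 mg/L.
After outfall 2: Q = 0.9300 + 0.01990 = 0.9499 m³/s; C = (0.9300·68.27 + 0.01990·1930)/0.9499 = 107.3 mg/L.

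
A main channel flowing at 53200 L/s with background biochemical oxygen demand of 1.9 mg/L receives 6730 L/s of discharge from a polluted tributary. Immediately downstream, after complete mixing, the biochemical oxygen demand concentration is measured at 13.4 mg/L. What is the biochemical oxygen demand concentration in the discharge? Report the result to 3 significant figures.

Mass balance: 53200·1.900 + 6730·Cₑ = 59930·13.40
→ Cₑ = (59930·13.40 − 53200·1.900) / 6730 = 104.3 mg/L.

104 mg/L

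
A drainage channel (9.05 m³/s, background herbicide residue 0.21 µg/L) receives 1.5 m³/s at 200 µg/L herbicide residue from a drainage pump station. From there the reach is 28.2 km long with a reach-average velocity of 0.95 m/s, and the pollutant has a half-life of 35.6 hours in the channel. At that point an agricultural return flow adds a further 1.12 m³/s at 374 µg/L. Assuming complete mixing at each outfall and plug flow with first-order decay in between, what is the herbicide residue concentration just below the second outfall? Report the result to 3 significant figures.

Conservation of mass: C = (9.050·0.2100 + 1.500·200.0) / 10.55 = 301.9/10.55 = 28.62 µg/L; combined flow 10.55 m³/s.
Travel time t = 28.2·1000 / 0.95 = 29680 s = 8.246 h.
Half-life 35.6 h → k = ln 2 / 35.6 = 0.01947 h⁻¹ = 0.4673 d⁻¹.
After decay, C = 28.62 × e^(−kt) = 28.62 × 0.8517 = 24.37 µg/L.
Second outfall: C = (10.55·24.37 + 1.120·374.0)/11.67 = 57.93 µg/L.

57.9 µg/L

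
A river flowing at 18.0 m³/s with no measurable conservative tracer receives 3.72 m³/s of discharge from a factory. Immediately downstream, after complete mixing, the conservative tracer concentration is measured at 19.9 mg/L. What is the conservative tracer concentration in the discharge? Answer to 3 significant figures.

116 mg/L

Mass balance: 18.00·0 + 3.720·Cₑ = 21.72·19.90
→ Cₑ = (21.72·19.90 − 18.00·0) / 3.720 = 116.2 mg/L.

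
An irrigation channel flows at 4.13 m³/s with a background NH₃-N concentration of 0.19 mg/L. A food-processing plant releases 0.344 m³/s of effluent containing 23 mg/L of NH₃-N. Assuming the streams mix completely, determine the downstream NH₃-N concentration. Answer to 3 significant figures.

1.94 mg/L

Mixed concentration C = ΣQC/ΣQ = (4.130·0.1900 + 0.3440·23.00) / 4.474 = 8.697/4.474 = 1.944 mg/L.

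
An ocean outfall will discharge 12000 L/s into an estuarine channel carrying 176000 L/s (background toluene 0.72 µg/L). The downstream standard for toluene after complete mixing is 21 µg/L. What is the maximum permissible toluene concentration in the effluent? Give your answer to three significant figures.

318 µg/L

At the limit, (Qr·Cr + Qe·Cₑ)/(Qr + Qe) = 21:
Cₑ = (188000·21 − 176000·0.7200) / 12000 = 318.4 µg/L.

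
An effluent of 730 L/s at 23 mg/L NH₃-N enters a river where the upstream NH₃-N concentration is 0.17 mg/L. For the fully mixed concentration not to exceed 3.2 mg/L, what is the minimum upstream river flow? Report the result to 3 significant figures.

Set C_mix = 3.2: (Q·0.1700 + 730.0·23.00) / (Q + 730.0) = 3.2
→ Q = 730.0·(23.00 − 3.2)/(3.2 − 0.1700) = 4770 L/s.

4770 L/s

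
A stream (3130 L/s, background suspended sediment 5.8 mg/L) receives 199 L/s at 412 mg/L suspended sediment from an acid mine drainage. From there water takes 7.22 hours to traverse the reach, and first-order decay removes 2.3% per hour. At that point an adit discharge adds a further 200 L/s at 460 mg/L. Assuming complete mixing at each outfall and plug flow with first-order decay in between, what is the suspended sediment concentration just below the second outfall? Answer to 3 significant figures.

Mass balance: C = (3130·5.800 + 199.0·412.0) / 3329 = 100100/3329 = 30.08 mg/L; combined flow 3329 L/s.
2.3%/h lost → k = −ln(1 − 0.023) = 0.02327 h⁻¹.
First-order decay: C = 30.08·exp(−k·t) = 30.08·0.8454 = 25.43 mg/L.
Second outfall: C = (3329·25.43 + 200.0·460.0)/3529 = 50.06 mg/L.

50.1 mg/L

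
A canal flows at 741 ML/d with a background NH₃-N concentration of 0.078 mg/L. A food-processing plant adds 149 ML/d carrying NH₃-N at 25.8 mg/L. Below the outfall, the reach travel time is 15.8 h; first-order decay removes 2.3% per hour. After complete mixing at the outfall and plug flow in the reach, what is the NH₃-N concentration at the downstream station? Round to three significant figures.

3.04 mg/L

After mixing, C = (741.0·0.07800 + 149.0·25.80) / 890.0 = 3902/890.0 = 4.384 mg/L.
2.3%/h lost → k = −ln(1 − 0.023) = 0.02327 h⁻¹.
Decay over the reach: 4.384·exp(−kt) = 4.384·0.6924 = 3.036 mg/L.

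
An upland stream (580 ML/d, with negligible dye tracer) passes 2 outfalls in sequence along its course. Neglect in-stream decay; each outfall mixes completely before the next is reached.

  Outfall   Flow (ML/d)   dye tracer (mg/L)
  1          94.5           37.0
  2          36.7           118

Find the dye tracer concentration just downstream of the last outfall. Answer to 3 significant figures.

11.0 mg/L

Outfall 1: combined Q = 674.5 ML/d; C = (580.0·0 + 94.50·37.00)/674.5 = 5.184 mg/L.
Outfall 2: combined Q = 711.2 ML/d; C = (674.5·5.184 + 36.70·118.0)/711.2 = 11.01 mg/L.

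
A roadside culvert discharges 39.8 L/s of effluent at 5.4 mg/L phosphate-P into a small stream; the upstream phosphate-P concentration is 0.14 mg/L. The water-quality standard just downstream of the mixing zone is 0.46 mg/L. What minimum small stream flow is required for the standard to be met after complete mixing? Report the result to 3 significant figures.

614 L/s

Set C_mix = 0.46: (Q·0.1400 + 39.80·5.400) / (Q + 39.80) = 0.46
→ Q = 39.80·(5.400 − 0.46)/(0.46 − 0.1400) = 614.4 L/s.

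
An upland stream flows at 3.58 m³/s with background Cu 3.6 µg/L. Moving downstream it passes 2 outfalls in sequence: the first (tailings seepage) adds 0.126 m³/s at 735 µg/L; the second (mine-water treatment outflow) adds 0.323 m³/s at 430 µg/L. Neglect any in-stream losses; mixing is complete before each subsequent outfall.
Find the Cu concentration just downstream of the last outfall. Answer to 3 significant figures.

Outfall 1: combined Q = 3.706 m³/s; C = (3.580·3.600 + 0.1260·735.0)/3.706 = 28.47 µg/L.
Outfall 2: combined Q = 4.029 m³/s; C = (3.706·28.47 + 0.3230·430.0)/4.029 = 60.66 µg/L.

60.7 µg/L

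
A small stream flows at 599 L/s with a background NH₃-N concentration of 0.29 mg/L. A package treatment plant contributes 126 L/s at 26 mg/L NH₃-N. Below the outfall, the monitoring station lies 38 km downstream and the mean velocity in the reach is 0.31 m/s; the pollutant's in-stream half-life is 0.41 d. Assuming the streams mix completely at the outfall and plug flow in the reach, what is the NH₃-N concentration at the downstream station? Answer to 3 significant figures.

After mixing, C = (599.0·0.2900 + 126.0·26.00) / 725.0 = 3450/725.0 = 4.758 mg/L.
Travel time t = 38·1000 / 0.31 = 122600 s = 34.05 h.
Half-life 0.41 d → k = ln 2 / 0.41 = 1.691 d⁻¹.
Applying C = C₀e^(−kt): 4.758 × 0.09085 = 0.4323 mg/L.

0.432 mg/L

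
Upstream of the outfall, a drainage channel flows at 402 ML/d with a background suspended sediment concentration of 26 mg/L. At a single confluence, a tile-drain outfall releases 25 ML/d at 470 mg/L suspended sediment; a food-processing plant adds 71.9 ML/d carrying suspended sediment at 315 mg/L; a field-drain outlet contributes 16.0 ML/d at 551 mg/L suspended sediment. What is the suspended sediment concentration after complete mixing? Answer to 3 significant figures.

104 mg/L

Conservation of mass: C = (402.0·26.00 + 25.00·470.0 + 71.90·315.0 + 16.00·551.0) / 514.9 = 53670/514.9 = 104.2 mg/L.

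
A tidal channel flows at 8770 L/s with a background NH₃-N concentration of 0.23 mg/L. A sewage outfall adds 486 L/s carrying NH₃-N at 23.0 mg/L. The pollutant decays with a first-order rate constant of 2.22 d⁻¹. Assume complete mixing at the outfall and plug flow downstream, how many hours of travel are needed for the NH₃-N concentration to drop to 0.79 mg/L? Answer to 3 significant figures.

6.38 h

Mass balance: C = (8770·0.2300 + 486.0·23.00) / 9256 = 13200/9256 = 1.426 mg/L.
1.426·exp(−k·t) = 0.79 → t = ln(1.426/0.79)/k = 22970 s = 6.382 h.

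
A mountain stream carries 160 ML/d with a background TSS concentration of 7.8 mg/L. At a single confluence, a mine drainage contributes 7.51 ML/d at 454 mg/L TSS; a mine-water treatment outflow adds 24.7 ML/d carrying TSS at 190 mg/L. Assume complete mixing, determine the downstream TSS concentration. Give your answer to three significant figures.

48.6 mg/L

Mass balance: C = (160.0·7.800 + 7.510·454.0 + 24.70·190.0) / 192.2 = 9351/192.2 = 48.65 mg/L.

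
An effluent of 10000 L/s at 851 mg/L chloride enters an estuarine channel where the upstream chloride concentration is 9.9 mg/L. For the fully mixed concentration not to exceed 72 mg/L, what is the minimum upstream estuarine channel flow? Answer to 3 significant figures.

Set C_mix = 72: (Q·9.900 + 10000·851.0) / (Q + 10000) = 72
→ Q = 10000·(851.0 − 72)/(72 − 9.900) = 125400 L/s.

125000 L/s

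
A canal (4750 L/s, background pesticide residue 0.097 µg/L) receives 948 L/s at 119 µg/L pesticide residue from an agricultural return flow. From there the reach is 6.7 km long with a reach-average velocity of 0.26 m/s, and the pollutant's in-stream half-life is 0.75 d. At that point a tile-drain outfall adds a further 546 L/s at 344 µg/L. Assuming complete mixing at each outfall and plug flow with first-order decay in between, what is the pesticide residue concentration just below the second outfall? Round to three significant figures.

43.9 µg/L

After mixing, C = (4750·0.09700 + 948.0·119.0) / 5698 = 113300/5698 = 19.88 µg/L; combined flow 5698 L/s.
Travel time t = 6.7·1000 / 0.26 = 25770 s = 7.158 h.
Half-life 0.75 d → k = ln 2 / 0.75 = 0.9242 d⁻¹.
After decay, C = 19.88 × e^(−kt) = 19.88 × 0.7591 = 15.09 µg/L.
Second outfall: C = (5698·15.09 + 546.0·344.0)/6244 = 43.85 µg/L.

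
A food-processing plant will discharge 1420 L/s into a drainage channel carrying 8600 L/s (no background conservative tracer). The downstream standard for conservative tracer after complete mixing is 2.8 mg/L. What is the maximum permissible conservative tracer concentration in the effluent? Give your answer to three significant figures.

19.8 mg/L

At the limit, (Qr·Cr + Qe·Cₑ)/(Qr + Qe) = 2.8:
Cₑ = (10020·2.8 − 8600·0) / 1420 = 19.76 mg/L.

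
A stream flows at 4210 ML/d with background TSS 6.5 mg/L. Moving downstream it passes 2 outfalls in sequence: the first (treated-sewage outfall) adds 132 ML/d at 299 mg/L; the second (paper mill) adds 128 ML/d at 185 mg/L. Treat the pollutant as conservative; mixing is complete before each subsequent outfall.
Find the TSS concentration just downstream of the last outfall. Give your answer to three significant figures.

20.2 mg/L

Outfall 1: combined Q = 4342 ML/d; C = (4210·6.500 + 132.0·299.0)/4342 = 15.39 mg/L.
Outfall 2: combined Q = 4470 ML/d; C = (4342·15.39 + 128.0·185.0)/4470 = 20.25 mg/L.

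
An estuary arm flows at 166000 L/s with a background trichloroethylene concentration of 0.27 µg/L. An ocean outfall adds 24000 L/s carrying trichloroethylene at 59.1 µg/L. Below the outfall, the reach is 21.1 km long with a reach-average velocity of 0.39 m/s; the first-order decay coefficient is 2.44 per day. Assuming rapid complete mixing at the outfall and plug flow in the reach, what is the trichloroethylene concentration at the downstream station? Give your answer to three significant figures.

1.67 µg/L

Conservation of mass: C = (166000·0.2700 + 24000·59.10) / 190000 = 1463000/190000 = 7.701 µg/L.
Travel time t = 21.1·1000 / 0.39 = 54100 s = 15.03 h.
First-order decay: C = 7.701·exp(−k·t) = 7.701·0.2170 = 1.671 µg/L.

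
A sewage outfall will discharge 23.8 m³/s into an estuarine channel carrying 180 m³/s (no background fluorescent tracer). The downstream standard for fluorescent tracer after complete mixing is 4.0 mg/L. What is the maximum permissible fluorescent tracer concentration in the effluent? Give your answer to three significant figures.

At the limit, (Qr·Cr + Qe·Cₑ)/(Qr + Qe) = 4.0:
Cₑ = (203.8·4.0 − 180.0·0) / 23.80 = 34.25 mg/L.

34.3 mg/L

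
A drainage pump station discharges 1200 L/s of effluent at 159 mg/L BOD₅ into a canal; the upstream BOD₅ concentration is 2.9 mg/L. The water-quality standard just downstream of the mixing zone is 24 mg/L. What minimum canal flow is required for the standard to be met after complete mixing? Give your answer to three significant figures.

Set C_mix = 24: (Q·2.900 + 1200·159.0) / (Q + 1200) = 24
→ Q = 1200·(159.0 − 24)/(24 − 2.900) = 7678 L/s.

7680 L/s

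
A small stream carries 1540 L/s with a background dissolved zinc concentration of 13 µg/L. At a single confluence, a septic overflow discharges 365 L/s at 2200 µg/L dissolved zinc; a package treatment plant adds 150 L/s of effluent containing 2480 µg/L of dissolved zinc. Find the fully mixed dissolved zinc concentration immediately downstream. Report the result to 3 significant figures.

582 µg/L

Conservation of mass: C = (1540·13.00 + 365.0·2200 + 150.0·2480) / 2055 = 1195000/2055 = 581.5 µg/L.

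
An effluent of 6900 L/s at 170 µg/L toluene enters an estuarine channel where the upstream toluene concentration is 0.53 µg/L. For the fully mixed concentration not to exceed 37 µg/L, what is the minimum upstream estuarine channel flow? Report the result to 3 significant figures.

25200 L/s

Set C_mix = 37: (Q·0.5300 + 6900·170.0) / (Q + 6900) = 37
→ Q = 6900·(170.0 − 37)/(37 − 0.5300) = 25160 L/s.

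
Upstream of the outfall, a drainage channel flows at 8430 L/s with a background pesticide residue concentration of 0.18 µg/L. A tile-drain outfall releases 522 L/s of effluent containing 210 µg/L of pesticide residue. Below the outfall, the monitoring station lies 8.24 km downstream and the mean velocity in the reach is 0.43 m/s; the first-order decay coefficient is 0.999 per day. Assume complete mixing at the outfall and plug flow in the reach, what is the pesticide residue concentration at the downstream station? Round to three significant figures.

9.95 µg/L

Mass balance: C = (8430·0.1800 + 522.0·210.0) / 8952 = 111100/8952 = 12.41 µg/L.
Travel time t = 8.24·1000 / 0.43 = 19160 s = 5.323 h.
Applying C = C₀e^(−kt): 12.41 × 0.8013 = 9.947 µg/L.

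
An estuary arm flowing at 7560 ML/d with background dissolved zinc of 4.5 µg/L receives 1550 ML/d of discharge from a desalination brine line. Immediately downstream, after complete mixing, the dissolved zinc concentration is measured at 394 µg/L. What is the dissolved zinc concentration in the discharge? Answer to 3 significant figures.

2290 µg/L

Mass balance: 7560·4.500 + 1550·Cₑ = 9110·394.0
→ Cₑ = (9110·394.0 − 7560·4.500) / 1550 = 2294 µg/L.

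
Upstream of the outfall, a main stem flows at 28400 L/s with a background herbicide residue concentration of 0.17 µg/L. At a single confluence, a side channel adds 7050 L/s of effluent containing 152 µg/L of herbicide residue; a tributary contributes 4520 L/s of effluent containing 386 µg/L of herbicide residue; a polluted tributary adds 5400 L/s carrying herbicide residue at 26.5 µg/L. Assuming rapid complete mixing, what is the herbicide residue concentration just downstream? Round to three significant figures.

After mixing, C = (28400·0.1700 + 7050·152.0 + 4520·386.0 + 5400·26.50) / 45370 = 2964000/45370 = 65.33 µg/L.

65.3 µg/L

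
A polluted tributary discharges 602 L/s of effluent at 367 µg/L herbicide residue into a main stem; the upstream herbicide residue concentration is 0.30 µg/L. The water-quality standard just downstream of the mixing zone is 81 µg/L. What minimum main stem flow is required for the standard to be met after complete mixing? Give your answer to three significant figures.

2130 L/s

Set C_mix = 81: (Q·0.3000 + 602.0·367.0) / (Q + 602.0) = 81
→ Q = 602.0·(367.0 − 81)/(81 − 0.3000) = 2133 L/s.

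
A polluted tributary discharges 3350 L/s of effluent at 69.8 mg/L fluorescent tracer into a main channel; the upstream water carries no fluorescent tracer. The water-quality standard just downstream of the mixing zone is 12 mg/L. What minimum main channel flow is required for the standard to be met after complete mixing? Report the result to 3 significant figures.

Set C_mix = 12: (Q·0 + 3350·69.80) / (Q + 3350) = 12
→ Q = 3350·(69.80 − 12)/(12 − 0) = 16140 L/s.

16100 L/s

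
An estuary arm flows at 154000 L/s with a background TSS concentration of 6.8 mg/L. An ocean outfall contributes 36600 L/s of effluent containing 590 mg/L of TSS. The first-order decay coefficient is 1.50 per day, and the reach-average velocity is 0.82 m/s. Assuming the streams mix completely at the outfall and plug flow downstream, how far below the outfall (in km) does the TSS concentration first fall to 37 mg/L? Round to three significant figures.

55.1 km

Mixed concentration C = ΣQC/ΣQ = (154000·6.800 + 36600·590.0) / 190600 = 22640000/190600 = 118.8 mg/L.
Set 118.8·exp(−k·t) = 37 → t = ln(118.8/37)/k = 67190 s = 18.66 h.
Distance = v·t = 0.82·67190 = 55090 m = 55.09 km.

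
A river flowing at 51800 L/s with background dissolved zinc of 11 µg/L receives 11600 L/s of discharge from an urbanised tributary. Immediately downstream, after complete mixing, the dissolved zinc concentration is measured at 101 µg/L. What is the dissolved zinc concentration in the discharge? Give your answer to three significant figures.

Mass balance: 51800·11.00 + 11600·Cₑ = 63400·101.0
→ Cₑ = (63400·101.0 − 51800·11.00) / 11600 = 502.9 µg/L.

503 µg/L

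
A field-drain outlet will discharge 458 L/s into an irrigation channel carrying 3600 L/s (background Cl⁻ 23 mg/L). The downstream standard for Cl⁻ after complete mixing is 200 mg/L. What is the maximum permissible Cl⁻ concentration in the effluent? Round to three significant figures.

At the limit, (Qr·Cr + Qe·Cₑ)/(Qr + Qe) = 200:
Cₑ = (4058·200 − 3600·23.00) / 458.0 = 1591 mg/L.

1590 mg/L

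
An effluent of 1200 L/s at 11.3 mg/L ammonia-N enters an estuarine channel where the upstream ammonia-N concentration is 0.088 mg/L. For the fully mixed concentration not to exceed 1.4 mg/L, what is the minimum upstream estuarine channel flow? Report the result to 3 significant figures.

9050 L/s

Set C_mix = 1.4: (Q·0.08800 + 1200·11.30) / (Q + 1200) = 1.4
→ Q = 1200·(11.30 − 1.4)/(1.4 − 0.08800) = 9055 L/s.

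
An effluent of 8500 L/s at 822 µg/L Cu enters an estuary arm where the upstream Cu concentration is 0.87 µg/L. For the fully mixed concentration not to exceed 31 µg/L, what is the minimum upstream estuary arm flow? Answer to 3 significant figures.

223000 L/s

Set C_mix = 31: (Q·0.8700 + 8500·822.0) / (Q + 8500) = 31
→ Q = 8500·(822.0 − 31)/(31 − 0.8700) = 223100 L/s.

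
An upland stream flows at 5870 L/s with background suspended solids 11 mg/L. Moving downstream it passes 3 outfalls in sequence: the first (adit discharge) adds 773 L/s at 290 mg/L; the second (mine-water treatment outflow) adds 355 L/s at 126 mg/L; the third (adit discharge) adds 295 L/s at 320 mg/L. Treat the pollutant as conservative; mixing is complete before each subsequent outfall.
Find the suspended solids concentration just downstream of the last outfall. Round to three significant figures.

58.7 mg/L

Below outfall 1: Q → 6643 L/s, C = (5870·11.00 + 773.0·290.0)/6643 = 43.47 mg/L.
Below outfall 2: Q → 6998 L/s, C = (6643·43.47 + 355.0·126.0)/6998 = 47.65 mg/L.
Below outfall 3: Q → 7293 L/s, C = (6998·47.65 + 295.0·320.0)/7293 = 58.67 mg/L.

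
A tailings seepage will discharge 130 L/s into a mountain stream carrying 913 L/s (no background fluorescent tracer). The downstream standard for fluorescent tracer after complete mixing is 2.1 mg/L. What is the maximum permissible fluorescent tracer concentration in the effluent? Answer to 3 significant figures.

16.8 mg/L

At the limit, (Qr·Cr + Qe·Cₑ)/(Qr + Qe) = 2.1:
Cₑ = (1043·2.1 − 913.0·0) / 130.0 = 16.85 mg/L.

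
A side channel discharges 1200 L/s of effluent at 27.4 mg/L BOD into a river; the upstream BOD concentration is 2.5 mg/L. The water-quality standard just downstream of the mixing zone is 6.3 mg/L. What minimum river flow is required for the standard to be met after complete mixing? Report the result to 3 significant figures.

Set C_mix = 6.3: (Q·2.500 + 1200·27.40) / (Q + 1200) = 6.3
→ Q = 1200·(27.40 − 6.3)/(6.3 − 2.500) = 6663 L/s.

6660 L/s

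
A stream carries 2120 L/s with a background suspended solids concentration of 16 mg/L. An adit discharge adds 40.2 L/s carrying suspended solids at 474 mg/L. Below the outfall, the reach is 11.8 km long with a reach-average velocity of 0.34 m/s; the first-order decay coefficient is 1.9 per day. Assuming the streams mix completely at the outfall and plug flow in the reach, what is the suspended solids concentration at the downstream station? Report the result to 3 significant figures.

Conservation of mass: C = (2120·16.00 + 40.20·474.0) / 2160 = 52970/2160 = 24.52 mg/L.
Travel time t = 11.8·1000 / 0.34 = 34710 s = 9.641 h.
First-order decay: C = 24.52·exp(−k·t) = 24.52·0.4662 = 11.43 mg/L.

11.4 mg/L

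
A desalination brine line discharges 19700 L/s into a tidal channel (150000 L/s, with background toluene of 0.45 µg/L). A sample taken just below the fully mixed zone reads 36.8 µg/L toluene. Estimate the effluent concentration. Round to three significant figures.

Mass balance: 150000·0.4500 + 19700·Cₑ = 169700·36.80
→ Cₑ = (169700·36.80 − 150000·0.4500) / 19700 = 313.6 µg/L.

314 µg/L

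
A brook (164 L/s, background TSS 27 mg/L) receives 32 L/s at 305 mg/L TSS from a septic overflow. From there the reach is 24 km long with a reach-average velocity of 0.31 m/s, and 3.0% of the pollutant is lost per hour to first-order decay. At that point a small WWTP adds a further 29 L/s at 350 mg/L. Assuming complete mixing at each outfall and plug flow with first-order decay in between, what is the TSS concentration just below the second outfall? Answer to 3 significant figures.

Conservation of mass: C = (164.0·27.00 + 32.00·305.0) / 196.0 = 14190/196.0 = 72.39 mg/L; combined flow 196.0 L/s.
Travel time t = 24·1000 / 0.31 = 77420 s = 21.51 h.
3.0%/h lost → k = −ln(1 − 0.03) = 0.03046 h⁻¹.
Applying C = C₀e^(−kt): 72.39 × 0.5194 = 37.60 mg/L.
At the second outfall, C = (196.0·37.60 + 29.00·350.0) / (196.0 + 29.00) = 77.86 mg/L.

77.9 mg/L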